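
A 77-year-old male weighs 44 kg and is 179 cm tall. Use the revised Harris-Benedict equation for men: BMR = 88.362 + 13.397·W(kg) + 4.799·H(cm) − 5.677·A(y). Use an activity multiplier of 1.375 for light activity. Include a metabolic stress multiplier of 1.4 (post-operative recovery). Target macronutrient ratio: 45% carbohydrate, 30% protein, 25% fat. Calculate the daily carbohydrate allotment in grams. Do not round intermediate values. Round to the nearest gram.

Harris-Benedict: BMR = 88.362 + 13.397(44) + 4.799(179) − 5.677(77) = 1099.722 kcal/day.
TEE = 1099.722 × 1.375 = 1512.1178 kcal/day.
With stress factor 1.4: 1512.1178 × 1.4 = 2116.9649 kcal/day.
Carbohydrate energy = 45% × 2116.9649 = 952.6342 kcal.
Carbohydrate = 952.6342 ÷ 4 kcal/g = 238.1585 g.

238 g/day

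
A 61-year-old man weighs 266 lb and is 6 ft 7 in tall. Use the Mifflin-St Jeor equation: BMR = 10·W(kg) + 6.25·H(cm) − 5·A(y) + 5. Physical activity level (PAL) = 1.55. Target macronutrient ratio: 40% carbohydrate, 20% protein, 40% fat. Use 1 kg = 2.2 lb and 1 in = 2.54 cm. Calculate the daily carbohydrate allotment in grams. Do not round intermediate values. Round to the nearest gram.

335 g/day

Convert to metric: weight = 266 ÷ 2.2 = 120.9091 kg; height = (6×12 + 7) × 2.54 = 79 × 2.54 = 200.66 cm.
Mifflin-St Jeor (male): BMR = 10(120.9091) + 6.25(200.66) − 5(61) + 5 = 1209.0909 + 1254.125 − 305 + 5 = 2163.2159 kcal/day.
TEE = 2163.2159 × 1.55 = 3352.9847 kcal/day.
Carbohydrate energy = 40% × 3352.9847 = 1341.1939 kcal.
Carbohydrate = 1341.1939 ÷ 4 kcal/g = 335.2985 g.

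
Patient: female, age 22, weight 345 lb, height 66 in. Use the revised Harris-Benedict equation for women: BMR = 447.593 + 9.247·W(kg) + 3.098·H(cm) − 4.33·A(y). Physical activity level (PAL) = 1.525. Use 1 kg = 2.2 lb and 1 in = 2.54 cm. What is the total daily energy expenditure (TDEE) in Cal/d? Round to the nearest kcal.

Convert to metric: weight = 345 ÷ 2.2 = 156.8182 kg; height = 66 × 2.54 = 167.64 cm.
Harris-Benedict: BMR = 447.593 + 9.247(156.8182) + 3.098(167.64) − 4.33(22) = 2321.7794 kcal/day.
TEE = BMR × activity factor = 2321.7794 × 1.525 = 3540.7137 kcal/day.

3541 Cal/d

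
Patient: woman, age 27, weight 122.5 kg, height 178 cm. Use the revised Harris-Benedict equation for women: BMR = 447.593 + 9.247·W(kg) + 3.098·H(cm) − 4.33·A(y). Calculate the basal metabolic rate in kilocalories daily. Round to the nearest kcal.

2015 kilocalories daily

Harris-Benedict: BMR = 447.593 + 9.247(122.5) + 3.098(178) − 4.33(27) = 2014.8845 kcal/day.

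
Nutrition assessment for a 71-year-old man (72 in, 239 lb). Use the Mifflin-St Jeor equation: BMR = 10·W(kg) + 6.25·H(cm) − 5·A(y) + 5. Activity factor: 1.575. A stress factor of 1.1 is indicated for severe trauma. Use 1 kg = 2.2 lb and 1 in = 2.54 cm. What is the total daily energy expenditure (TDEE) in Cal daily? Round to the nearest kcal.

3256 Cal daily

Convert to metric: weight = 239 ÷ 2.2 = 108.6364 kg; height = 72 × 2.54 = 182.88 cm.
Mifflin-St Jeor (male): BMR = 10(108.6364) + 6.25(182.88) − 5(71) + 5 = 1086.3636 + 1143 − 355 + 5 = 1879.3636 kcal/day.
TEE = BMR × activity factor = 1879.3636 × 1.575 = 2959.9977 kcal/day.
Apply stress factor: 2959.9977 × 1.1 = 3255.9975 kcal/day.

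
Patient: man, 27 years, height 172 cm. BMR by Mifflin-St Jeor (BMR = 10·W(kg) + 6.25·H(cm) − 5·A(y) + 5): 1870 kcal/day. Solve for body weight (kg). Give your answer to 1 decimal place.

1870 = 10·W + 6.25(172) − 5(27) + 5
10·W = 1870 − 945 = 925, so W = 92.5 kg.

92.5 kg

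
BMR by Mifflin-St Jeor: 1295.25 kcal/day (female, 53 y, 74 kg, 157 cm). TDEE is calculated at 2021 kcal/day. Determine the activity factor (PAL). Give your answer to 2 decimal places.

Activity factor = TEE ÷ BMR = 2021 ÷ 1295.25 = 1.56.

1.56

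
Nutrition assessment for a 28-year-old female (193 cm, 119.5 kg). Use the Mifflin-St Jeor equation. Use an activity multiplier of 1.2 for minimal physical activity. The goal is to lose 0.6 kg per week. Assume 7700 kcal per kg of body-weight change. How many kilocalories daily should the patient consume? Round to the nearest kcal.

Mifflin-St Jeor (female): BMR = 10(119.5) + 6.25(193) − 5(28) − 161 = 1195 + 1206.25 − 140 − 161 = 2100.25 kcal/day.
TEE = 2100.25 × 1.2 = 2520.3 kcal/day.
Required daily deficit = 0.6 × 7700 ÷ 7 = 660 kcal/day.
Target intake = 2520.3 − 660 = 1860.3 kcal/day.

1860 kilocalories daily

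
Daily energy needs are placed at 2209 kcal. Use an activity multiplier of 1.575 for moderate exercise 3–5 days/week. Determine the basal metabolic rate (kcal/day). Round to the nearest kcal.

BMR = TEE ÷ activity factor = 2209 ÷ 1.575 = 1402.5397 kcal/day.

1403 kcal/day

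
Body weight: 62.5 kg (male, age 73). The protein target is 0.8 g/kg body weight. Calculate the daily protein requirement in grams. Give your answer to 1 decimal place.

50.0 g/day

Protein = 0.8 g/kg × 62.5 kg = 50 g/day.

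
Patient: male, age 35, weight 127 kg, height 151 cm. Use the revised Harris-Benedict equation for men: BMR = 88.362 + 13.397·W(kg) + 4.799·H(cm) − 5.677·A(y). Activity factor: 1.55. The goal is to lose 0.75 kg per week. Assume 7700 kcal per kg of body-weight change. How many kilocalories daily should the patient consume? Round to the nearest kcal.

Harris-Benedict: BMR = 88.362 + 13.397(127) + 4.799(151) − 5.677(35) = 2315.735 kcal/day.
TEE = 2315.735 × 1.55 = 3589.3893 kcal/day.
Required daily deficit = 0.75 × 7700 ÷ 7 = 825 kcal/day.
Target intake = 3589.3893 − 825 = 2764.3893 kcal/day.

2764 kilocalories daily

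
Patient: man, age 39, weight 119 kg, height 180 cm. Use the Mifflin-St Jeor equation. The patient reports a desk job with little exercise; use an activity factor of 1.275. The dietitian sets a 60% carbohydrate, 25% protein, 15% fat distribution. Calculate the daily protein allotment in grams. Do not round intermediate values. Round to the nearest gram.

169 g/day

Mifflin-St Jeor (male): BMR = 10(119) + 6.25(180) − 5(39) + 5 = 1190 + 1125 − 195 + 5 = 2125 kcal/day.
TEE = 2125 × 1.275 = 2709.375 kcal/day.
Protein energy = 25% × 2709.375 = 677.3438 kcal.
Protein = 677.3438 ÷ 4 kcal/g = 169.3359 g.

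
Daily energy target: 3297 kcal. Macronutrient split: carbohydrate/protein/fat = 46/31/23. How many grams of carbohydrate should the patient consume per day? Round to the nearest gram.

379 g/day

Carbohydrate energy = 46% × 3297 = 1516.62 kcal.
At 4 kcal/g: 1516.62 ÷ 4 = 379.155 g.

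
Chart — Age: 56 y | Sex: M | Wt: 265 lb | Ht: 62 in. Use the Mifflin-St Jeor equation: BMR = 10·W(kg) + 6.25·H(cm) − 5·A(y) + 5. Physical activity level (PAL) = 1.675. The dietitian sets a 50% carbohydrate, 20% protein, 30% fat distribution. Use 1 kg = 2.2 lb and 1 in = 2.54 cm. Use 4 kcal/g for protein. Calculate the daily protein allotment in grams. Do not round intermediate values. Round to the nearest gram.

Convert to metric: weight = 265 ÷ 2.2 = 120.4545 kg; height = 62 × 2.54 = 157.48 cm.
Mifflin-St Jeor (male): BMR = 10(120.4545) + 6.25(157.48) − 5(56) + 5 = 1204.5455 + 984.25 − 280 + 5 = 1913.7955 kcal/day.
TEE = 1913.7955 × 1.675 = 3205.6074 kcal/day.
Protein energy = 20% × 3205.6074 = 641.1215 kcal.
Protein = 641.1215 ÷ 4 kcal/g = 160.2804 g.

160 g/day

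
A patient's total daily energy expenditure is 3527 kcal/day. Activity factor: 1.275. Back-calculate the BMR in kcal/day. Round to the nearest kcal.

BMR = TEE ÷ activity factor = 3527 ÷ 1.275 = 2766.2745 kcal/day.

2766 kcal/day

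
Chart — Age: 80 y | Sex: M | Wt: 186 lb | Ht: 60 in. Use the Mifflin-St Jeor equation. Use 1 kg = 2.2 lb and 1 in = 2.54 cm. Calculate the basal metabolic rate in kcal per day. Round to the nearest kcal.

1403 kcal per day

Convert to metric: weight = 186 ÷ 2.2 = 84.5455 kg; height = 60 × 2.54 = 152.4 cm.
Mifflin-St Jeor (male): BMR = 10(84.5455) + 6.25(152.4) − 5(80) + 5 = 845.4545 + 952.5 − 400 + 5 = 1402.9545 kcal/day.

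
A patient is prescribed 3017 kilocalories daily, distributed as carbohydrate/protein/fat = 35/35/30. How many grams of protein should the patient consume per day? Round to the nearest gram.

264 g/day

Protein energy = 35% × 3017 = 1055.95 kcal.
At 4 kcal/g: 1055.95 ÷ 4 = 263.9875 g.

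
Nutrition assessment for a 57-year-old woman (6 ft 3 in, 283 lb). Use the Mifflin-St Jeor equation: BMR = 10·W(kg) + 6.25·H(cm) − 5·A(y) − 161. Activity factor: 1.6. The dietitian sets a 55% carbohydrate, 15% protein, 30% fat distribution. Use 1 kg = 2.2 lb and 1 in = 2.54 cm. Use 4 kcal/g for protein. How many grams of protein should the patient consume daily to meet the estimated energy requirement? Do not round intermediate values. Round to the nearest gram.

122 g/day

Convert to metric: weight = 283 ÷ 2.2 = 128.6364 kg; height = (6×12 + 3) × 2.54 = 75 × 2.54 = 190.5 cm.
Mifflin-St Jeor (female): BMR = 10(128.6364) + 6.25(190.5) − 5(57) − 161 = 1286.3636 + 1190.625 − 285 − 161 = 2030.9886 kcal/day.
TEE = 2030.9886 × 1.6 = 3249.5818 kcal/day.
Protein energy = 15% × 3249.5818 = 487.4373 kcal.
Protein = 487.4373 ÷ 4 kcal/g = 121.8593 g.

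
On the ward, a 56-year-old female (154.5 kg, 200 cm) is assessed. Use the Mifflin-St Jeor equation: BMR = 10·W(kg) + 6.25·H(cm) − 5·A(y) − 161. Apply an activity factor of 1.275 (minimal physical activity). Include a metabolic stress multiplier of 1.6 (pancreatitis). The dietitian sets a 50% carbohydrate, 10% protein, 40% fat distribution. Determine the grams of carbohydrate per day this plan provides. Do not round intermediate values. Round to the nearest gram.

Mifflin-St Jeor (female): BMR = 10(154.5) + 6.25(200) − 5(56) − 161 = 1545 + 1250 − 280 − 161 = 2354 kcal/day.
TEE = 2354 × 1.275 = 3001.35 kcal/day.
With stress factor 1.6: 3001.35 × 1.6 = 4802.16 kcal/day.
Carbohydrate energy = 50% × 4802.16 = 2401.08 kcal.
Carbohydrate = 2401.08 ÷ 4 kcal/g = 600.27 g.

600 g/day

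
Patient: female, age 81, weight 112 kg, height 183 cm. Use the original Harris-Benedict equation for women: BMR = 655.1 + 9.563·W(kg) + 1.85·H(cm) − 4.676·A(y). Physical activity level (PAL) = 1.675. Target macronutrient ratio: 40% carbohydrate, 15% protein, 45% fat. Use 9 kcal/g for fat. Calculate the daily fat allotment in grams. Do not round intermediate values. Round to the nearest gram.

141 g/day

Harris-Benedict: BMR = 655.1 + 9.563(112) + 1.85(183) − 4.676(81) = 1685.95 kcal/day.
TEE = 1685.95 × 1.675 = 2823.9663 kcal/day.
Fat energy = 45% × 2823.9663 = 1270.7848 kcal.
Fat = 1270.7848 ÷ 9 kcal/g = 141.1983 g.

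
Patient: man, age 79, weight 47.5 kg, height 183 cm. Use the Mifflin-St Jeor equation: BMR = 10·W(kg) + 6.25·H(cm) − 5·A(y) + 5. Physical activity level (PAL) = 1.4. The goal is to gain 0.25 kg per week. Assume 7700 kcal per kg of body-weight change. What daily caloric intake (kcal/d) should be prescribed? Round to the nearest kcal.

1995 kcal/d

Mifflin-St Jeor (male): BMR = 10(47.5) + 6.25(183) − 5(79) + 5 = 475 + 1143.75 − 395 + 5 = 1228.75 kcal/day.
TEE = 1228.75 × 1.4 = 1720.25 kcal/day.
Required daily surplus = 0.25 × 7700 ÷ 7 = 275 kcal/day.
Target intake = 1720.25 + 275 = 1995.25 kcal/day.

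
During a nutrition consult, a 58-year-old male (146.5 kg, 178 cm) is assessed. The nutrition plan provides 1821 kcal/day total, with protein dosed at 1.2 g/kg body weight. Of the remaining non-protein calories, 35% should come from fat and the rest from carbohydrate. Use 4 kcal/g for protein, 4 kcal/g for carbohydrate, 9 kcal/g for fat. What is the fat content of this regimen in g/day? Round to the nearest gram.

43 g/day

Protein = 1.2 × 146.5 = 175.8 g → 175.8 × 4 = 703.2 kcal.
Non-protein calories = 1821 − 703.2 = 1117.8 kcal.
Fat: 35% × 1117.8 = 391.23 kcal; carbohydrate: 726.57 kcal.
Fat: 391.23 kcal ÷ 9 kcal/g = 43.47 g.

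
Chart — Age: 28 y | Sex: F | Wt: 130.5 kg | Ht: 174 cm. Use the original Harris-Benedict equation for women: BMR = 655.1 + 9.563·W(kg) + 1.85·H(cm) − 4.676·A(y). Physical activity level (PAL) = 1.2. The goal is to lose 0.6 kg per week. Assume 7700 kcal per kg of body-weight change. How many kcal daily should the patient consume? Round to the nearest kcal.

1853 kcal daily

Harris-Benedict: BMR = 655.1 + 9.563(130.5) + 1.85(174) − 4.676(28) = 2094.0435 kcal/day.
TEE = 2094.0435 × 1.2 = 2512.8522 kcal/day.
Required daily deficit = 0.6 × 7700 ÷ 7 = 660 kcal/day.
Target intake = 2512.8522 − 660 = 1852.8522 kcal/day.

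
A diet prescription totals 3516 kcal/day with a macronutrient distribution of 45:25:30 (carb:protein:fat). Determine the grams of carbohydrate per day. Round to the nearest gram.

396 g/day

Carbohydrate energy = 45% × 3516 = 1582.2 kcal.
At 4 kcal/g: 1582.2 ÷ 4 = 395.55 g.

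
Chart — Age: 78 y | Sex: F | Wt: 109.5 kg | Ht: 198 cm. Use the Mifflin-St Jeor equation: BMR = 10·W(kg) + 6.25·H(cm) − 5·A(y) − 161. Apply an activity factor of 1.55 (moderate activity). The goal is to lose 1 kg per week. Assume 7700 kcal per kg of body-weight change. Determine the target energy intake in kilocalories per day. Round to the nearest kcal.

1661 kilocalories per day

Mifflin-St Jeor (female): BMR = 10(109.5) + 6.25(198) − 5(78) − 161 = 1095 + 1237.5 − 390 − 161 = 1781.5 kcal/day.
TEE = 1781.5 × 1.55 = 2761.325 kcal/day.
Required daily deficit = 1 × 7700 ÷ 7 = 1100 kcal/day.
Target intake = 2761.325 − 1100 = 1661.325 kcal/day.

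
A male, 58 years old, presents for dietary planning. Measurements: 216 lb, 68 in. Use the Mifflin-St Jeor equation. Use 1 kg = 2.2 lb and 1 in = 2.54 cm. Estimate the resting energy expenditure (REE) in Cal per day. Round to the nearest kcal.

1776 Cal per day

Convert to metric: weight = 216 ÷ 2.2 = 98.1818 kg; height = 68 × 2.54 = 172.72 cm.
Mifflin-St Jeor (male): BMR = 10(98.1818) + 6.25(172.72) − 5(58) + 5 = 981.8182 + 1079.5 − 290 + 5 = 1776.3182 kcal/day.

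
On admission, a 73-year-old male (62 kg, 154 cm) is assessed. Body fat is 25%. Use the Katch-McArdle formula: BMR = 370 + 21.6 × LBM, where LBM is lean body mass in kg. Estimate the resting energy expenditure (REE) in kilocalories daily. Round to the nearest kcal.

1374 kilocalories daily

LBM = 62 × (1 − 0.25) = 46.5 kg. Katch-McArdle: BMR = 370 + 21.6 × 46.5 = 1374.4 kcal/day.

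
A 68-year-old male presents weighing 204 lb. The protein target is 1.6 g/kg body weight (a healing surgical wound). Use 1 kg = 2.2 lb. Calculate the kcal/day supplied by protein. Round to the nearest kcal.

Weight in kg = 204 ÷ 2.2 = 92.7273 kg.
Protein = 1.6 g/kg × 92.7273 kg = 148.3636 g/day.
Protein energy = 148.3636 g × 4 kcal/g = 593.4545 kcal/day.

593 kcal/day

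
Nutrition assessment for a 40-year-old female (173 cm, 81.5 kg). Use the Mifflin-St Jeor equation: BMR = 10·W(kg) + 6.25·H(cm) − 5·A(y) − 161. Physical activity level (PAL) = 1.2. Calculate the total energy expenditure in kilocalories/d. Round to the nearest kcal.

Mifflin-St Jeor (female): BMR = 10(81.5) + 6.25(173) − 5(40) − 161 = 815 + 1081.25 − 200 − 161 = 1535.25 kcal/day.
TEE = BMR × activity factor = 1535.25 × 1.2 = 1842.3 kcal/day.

1842 kilocalories/d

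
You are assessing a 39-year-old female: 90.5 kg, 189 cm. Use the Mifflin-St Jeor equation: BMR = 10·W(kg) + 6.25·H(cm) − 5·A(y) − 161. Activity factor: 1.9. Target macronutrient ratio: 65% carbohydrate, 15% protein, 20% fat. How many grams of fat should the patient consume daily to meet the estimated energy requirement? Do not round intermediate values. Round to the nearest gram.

Mifflin-St Jeor (female): BMR = 10(90.5) + 6.25(189) − 5(39) − 161 = 905 + 1181.25 − 195 − 161 = 1730.25 kcal/day.
TEE = 1730.25 × 1.9 = 3287.475 kcal/day.
Fat energy = 20% × 3287.475 = 657.495 kcal.
Fat = 657.495 ÷ 9 kcal/g = 73.055 g.

73 g/day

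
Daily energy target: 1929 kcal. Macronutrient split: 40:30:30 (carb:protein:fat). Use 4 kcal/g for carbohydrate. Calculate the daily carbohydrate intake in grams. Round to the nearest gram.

193 g/day

Carbohydrate energy = 40% × 1929 = 771.6 kcal.
At 4 kcal/g: 771.6 ÷ 4 = 192.9 g.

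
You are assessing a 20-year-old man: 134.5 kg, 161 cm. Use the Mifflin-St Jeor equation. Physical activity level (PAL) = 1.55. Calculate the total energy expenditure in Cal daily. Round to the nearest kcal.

Mifflin-St Jeor (male): BMR = 10(134.5) + 6.25(161) − 5(20) + 5 = 1345 + 1006.25 − 100 + 5 = 2256.25 kcal/day.
TEE = BMR × activity factor = 2256.25 × 1.55 = 3497.1875 kcal/day.

3497 Cal daily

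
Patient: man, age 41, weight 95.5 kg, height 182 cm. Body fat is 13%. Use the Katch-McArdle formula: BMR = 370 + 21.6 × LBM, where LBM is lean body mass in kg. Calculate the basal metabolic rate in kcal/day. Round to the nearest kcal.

LBM = 95.5 × (1 − 0.13) = 83.085 kg. Katch-McArdle: BMR = 370 + 21.6 × 83.085 = 2164.636 kcal/day.

2165 kcal/day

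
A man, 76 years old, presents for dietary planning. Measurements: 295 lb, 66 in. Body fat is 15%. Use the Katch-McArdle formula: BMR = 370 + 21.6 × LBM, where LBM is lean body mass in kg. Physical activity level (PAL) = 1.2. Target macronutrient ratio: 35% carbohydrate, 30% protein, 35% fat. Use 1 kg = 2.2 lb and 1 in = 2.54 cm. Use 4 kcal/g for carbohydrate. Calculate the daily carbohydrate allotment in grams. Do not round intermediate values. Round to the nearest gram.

297 g/day

Convert to metric: weight = 295 ÷ 2.2 = 134.0909 kg; height = 66 × 2.54 = 167.64 cm.
LBM = 134.0909 × (1 − 0.15) = 113.9773 kg. Katch-McArdle: BMR = 370 + 21.6 × 113.9773 = 2831.9091 kcal/day.
TEE = 2831.9091 × 1.2 = 3398.2909 kcal/day.
Carbohydrate energy = 35% × 3398.2909 = 1189.4018 kcal.
Carbohydrate = 1189.4018 ÷ 4 kcal/g = 297.3505 g.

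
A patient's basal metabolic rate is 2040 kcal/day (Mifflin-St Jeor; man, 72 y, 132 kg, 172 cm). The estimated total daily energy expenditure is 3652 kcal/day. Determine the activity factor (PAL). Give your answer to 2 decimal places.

1.79

Activity factor = TEE ÷ BMR = 3652 ÷ 2040 = 1.79.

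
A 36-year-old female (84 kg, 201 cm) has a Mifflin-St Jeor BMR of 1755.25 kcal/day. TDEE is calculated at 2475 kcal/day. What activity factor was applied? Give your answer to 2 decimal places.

1.41

Activity factor = TEE ÷ BMR = 2475 ÷ 1755.25 = 1.41.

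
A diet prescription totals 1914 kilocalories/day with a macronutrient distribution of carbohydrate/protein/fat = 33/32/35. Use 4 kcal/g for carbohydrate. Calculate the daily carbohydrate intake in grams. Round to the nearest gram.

158 g/day

Carbohydrate energy = 33% × 1914 = 631.62 kcal.
At 4 kcal/g: 631.62 ÷ 4 = 157.905 g.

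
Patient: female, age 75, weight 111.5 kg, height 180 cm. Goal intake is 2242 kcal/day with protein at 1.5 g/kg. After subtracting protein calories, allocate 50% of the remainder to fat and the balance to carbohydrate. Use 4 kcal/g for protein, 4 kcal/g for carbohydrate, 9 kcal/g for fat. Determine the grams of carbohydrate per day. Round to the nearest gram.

Protein = 1.5 × 111.5 = 167.25 g → 167.25 × 4 = 669 kcal.
Non-protein calories = 2242 − 669 = 1573 kcal.
Fat: 50% × 1573 = 786.5 kcal; carbohydrate: 786.5 kcal.
Carbohydrate: 786.5 kcal ÷ 4 kcal/g = 196.625 g.

197 g/day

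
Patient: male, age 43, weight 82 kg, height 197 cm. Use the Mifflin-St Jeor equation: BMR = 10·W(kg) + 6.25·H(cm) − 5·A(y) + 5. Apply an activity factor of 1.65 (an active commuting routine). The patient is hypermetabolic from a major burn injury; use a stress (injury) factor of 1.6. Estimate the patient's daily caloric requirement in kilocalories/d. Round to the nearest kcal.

4861 kilocalories/d

Mifflin-St Jeor (male): BMR = 10(82) + 6.25(197) − 5(43) + 5 = 820 + 1231.25 − 215 + 5 = 1841.25 kcal/day.
TEE = BMR × activity factor = 1841.25 × 1.65 = 3038.0625 kcal/day.
Apply stress factor: 3038.0625 × 1.6 = 4860.9 kcal/day.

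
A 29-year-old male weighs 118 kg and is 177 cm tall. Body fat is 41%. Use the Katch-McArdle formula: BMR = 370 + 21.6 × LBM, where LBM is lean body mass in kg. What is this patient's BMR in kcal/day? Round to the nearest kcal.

1874 kcal/day

LBM = 118 × (1 − 0.41) = 69.62 kg. Katch-McArdle: BMR = 370 + 21.6 × 69.62 = 1873.792 kcal/day.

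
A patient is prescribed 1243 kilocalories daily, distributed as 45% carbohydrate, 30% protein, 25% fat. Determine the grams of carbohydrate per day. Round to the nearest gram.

140 g/day

Carbohydrate energy = 45% × 1243 = 559.35 kcal.
At 4 kcal/g: 559.35 ÷ 4 = 139.8375 g.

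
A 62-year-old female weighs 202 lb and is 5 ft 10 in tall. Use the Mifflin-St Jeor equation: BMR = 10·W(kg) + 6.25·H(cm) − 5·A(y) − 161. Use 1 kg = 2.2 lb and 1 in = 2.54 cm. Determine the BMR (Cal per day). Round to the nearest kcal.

1558 Cal per day

Convert to metric: weight = 202 ÷ 2.2 = 91.8182 kg; height = (5×12 + 10) × 2.54 = 70 × 2.54 = 177.8 cm.
Mifflin-St Jeor (female): BMR = 10(91.8182) + 6.25(177.8) − 5(62) − 161 = 918.1818 + 1111.25 − 310 − 161 = 1558.4318 kcal/day.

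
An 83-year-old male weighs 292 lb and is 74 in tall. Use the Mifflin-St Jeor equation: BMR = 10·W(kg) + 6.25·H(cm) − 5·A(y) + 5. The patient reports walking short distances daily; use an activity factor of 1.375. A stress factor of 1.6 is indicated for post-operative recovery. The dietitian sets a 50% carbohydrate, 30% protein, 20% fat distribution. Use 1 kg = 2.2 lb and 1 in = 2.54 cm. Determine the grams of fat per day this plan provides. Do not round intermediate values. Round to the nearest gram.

Convert to metric: weight = 292 ÷ 2.2 = 132.7273 kg; height = 74 × 2.54 = 187.96 cm.
Mifflin-St Jeor (male): BMR = 10(132.7273) + 6.25(187.96) − 5(83) + 5 = 1327.2727 + 1174.75 − 415 + 5 = 2092.0227 kcal/day.
TEE = 2092.0227 × 1.375 = 2876.5313 kcal/day.
With stress factor 1.6: 2876.5313 × 1.6 = 4602.45 kcal/day.
Fat energy = 20% × 4602.45 = 920.49 kcal.
Fat = 920.49 ÷ 9 kcal/g = 102.2767 g.

102 g/day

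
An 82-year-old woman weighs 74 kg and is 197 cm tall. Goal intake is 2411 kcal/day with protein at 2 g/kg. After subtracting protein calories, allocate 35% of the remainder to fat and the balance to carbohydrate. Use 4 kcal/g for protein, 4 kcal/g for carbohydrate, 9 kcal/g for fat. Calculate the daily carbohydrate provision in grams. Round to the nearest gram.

296 g/day

Protein = 2 × 74 = 148 g → 148 × 4 = 592 kcal.
Non-protein calories = 2411 − 592 = 1819 kcal.
Fat: 35% × 1819 = 636.65 kcal; carbohydrate: 1182.35 kcal.
Carbohydrate: 1182.35 kcal ÷ 4 kcal/g = 295.5875 g.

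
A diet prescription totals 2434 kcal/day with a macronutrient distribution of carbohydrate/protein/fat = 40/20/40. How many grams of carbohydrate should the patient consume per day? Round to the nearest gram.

Carbohydrate energy = 40% × 2434 = 973.6 kcal.
At 4 kcal/g: 973.6 ÷ 4 = 243.4 g.

243 g/day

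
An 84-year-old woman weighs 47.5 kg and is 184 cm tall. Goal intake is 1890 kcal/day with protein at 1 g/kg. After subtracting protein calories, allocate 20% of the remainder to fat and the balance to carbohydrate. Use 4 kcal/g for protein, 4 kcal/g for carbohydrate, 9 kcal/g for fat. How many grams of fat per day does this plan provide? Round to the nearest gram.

38 g/day

Protein = 1 × 47.5 = 47.5 g → 47.5 × 4 = 190 kcal.
Non-protein calories = 1890 − 190 = 1700 kcal.
Fat: 20% × 1700 = 340 kcal; carbohydrate: 1360 kcal.
Fat: 340 kcal ÷ 9 kcal/g = 37.7778 g.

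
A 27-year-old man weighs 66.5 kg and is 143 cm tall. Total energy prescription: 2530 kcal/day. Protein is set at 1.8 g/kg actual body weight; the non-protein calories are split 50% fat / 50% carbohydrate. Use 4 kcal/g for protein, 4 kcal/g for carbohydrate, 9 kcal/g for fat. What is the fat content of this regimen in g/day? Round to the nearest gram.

114 g/day

Protein = 1.8 × 66.5 = 119.7 g → 119.7 × 4 = 478.8 kcal.
Non-protein calories = 2530 − 478.8 = 2051.2 kcal.
Fat: 50% × 2051.2 = 1025.6 kcal; carbohydrate: 1025.6 kcal.
Fat: 1025.6 kcal ÷ 9 kcal/g = 113.9556 g.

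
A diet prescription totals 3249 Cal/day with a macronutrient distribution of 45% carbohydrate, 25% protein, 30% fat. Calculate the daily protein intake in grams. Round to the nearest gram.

Protein energy = 25% × 3249 = 812.25 kcal.
At 4 kcal/g: 812.25 ÷ 4 = 203.0625 g.

203 g/day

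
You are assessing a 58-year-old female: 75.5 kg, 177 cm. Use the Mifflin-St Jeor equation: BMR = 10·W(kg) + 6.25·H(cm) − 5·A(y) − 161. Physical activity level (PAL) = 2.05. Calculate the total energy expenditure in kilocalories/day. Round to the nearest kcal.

Mifflin-St Jeor (female): BMR = 10(75.5) + 6.25(177) − 5(58) − 161 = 755 + 1106.25 − 290 − 161 = 1410.25 kcal/day.
TEE = BMR × activity factor = 1410.25 × 2.05 = 2891.0125 kcal/day.

2891 kilocalories/day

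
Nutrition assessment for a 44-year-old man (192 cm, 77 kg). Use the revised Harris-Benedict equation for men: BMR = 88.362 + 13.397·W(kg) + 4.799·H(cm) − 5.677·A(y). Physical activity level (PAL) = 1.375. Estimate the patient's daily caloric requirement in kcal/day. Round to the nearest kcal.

Harris-Benedict: BMR = 88.362 + 13.397(77) + 4.799(192) − 5.677(44) = 1791.551 kcal/day.
TEE = BMR × activity factor = 1791.551 × 1.375 = 2463.3826 kcal/day.

2463 kcal/day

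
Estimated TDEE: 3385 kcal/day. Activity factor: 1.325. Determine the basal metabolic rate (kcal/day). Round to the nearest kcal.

2555 kcal/day

BMR = TEE ÷ activity factor = 3385 ÷ 1.325 = 2554.717 kcal/day.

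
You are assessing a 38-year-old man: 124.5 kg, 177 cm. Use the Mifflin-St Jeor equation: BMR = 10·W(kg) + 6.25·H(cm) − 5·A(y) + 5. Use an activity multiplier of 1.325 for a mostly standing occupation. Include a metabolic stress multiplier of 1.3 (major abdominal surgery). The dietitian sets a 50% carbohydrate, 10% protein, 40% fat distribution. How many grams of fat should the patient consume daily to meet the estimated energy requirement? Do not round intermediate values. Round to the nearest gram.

166 g/day

Mifflin-St Jeor (male): BMR = 10(124.5) + 6.25(177) − 5(38) + 5 = 1245 + 1106.25 − 190 + 5 = 2166.25 kcal/day.
TEE = 2166.25 × 1.325 = 2870.2813 kcal/day.
With stress factor 1.3: 2870.2813 × 1.3 = 3731.3656 kcal/day.
Fat energy = 40% × 3731.3656 = 1492.5463 kcal.
Fat = 1492.5463 ÷ 9 kcal/g = 165.8385 g.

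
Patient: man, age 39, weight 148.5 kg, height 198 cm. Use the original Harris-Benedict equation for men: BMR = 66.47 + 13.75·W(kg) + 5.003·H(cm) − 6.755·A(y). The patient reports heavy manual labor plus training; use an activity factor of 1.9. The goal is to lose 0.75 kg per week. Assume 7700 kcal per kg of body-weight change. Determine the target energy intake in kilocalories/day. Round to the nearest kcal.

4562 kilocalories/day

Harris-Benedict: BMR = 66.47 + 13.75(148.5) + 5.003(198) − 6.755(39) = 2835.494 kcal/day.
TEE = 2835.494 × 1.9 = 5387.4386 kcal/day.
Required daily deficit = 0.75 × 7700 ÷ 7 = 825 kcal/day.
Target intake = 5387.4386 − 825 = 4562.4386 kcal/day.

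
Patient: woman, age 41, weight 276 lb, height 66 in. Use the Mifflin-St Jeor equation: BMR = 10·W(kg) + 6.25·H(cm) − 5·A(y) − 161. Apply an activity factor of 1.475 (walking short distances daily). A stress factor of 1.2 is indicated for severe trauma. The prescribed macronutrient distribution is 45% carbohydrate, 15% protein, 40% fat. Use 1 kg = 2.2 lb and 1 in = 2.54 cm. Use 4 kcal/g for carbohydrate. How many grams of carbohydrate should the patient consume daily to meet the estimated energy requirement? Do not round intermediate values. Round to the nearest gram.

386 g/day

Convert to metric: weight = 276 ÷ 2.2 = 125.4545 kg; height = 66 × 2.54 = 167.64 cm.
Mifflin-St Jeor (female): BMR = 10(125.4545) + 6.25(167.64) − 5(41) − 161 = 1254.5455 + 1047.75 − 205 − 161 = 1936.2955 kcal/day.
TEE = 1936.2955 × 1.475 = 2856.0358 kcal/day.
With stress factor 1.2: 2856.0358 × 1.2 = 3427.243 kcal/day.
Carbohydrate energy = 45% × 3427.243 = 1542.2593 kcal.
Carbohydrate = 1542.2593 ÷ 4 kcal/g = 385.5648 g.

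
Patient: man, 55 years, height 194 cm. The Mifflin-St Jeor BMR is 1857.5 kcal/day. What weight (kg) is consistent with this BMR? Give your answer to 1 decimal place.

91.5 kg

1857.5 = 10·W + 6.25(194) − 5(55) + 5
10·W = 1857.5 − 942.5 = 915, so W = 91.5 kg.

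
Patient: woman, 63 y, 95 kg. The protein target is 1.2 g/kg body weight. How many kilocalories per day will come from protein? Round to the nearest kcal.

456 kcal/day

Protein = 1.2 g/kg × 95 kg = 114 g/day.
Protein energy = 114 g × 4 kcal/g = 456 kcal/day.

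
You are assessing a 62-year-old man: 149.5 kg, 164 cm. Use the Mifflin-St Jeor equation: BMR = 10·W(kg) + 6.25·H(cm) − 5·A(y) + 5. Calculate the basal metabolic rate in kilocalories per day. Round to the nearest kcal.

Mifflin-St Jeor (male): BMR = 10(149.5) + 6.25(164) − 5(62) + 5 = 1495 + 1025 − 310 + 5 = 2215 kcal/day.

2215 kilocalories per day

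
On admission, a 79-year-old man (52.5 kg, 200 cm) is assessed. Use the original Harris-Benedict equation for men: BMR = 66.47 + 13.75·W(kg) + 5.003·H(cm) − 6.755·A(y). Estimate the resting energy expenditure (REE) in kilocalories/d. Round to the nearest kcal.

1255 kilocalories/d

Harris-Benedict: BMR = 66.47 + 13.75(52.5) + 5.003(200) − 6.755(79) = 1255.3 kcal/day.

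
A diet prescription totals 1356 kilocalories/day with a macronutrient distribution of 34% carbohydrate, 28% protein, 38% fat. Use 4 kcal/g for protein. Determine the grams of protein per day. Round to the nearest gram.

95 g/day

Protein energy = 28% × 1356 = 379.68 kcal.
At 4 kcal/g: 379.68 ÷ 4 = 94.92 g.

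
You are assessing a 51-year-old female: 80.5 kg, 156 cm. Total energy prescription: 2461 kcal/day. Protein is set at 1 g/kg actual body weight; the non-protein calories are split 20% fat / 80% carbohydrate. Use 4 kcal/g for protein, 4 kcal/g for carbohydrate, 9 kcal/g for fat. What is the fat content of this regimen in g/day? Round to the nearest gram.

48 g/day

Protein = 1 × 80.5 = 80.5 g → 80.5 × 4 = 322 kcal.
Non-protein calories = 2461 − 322 = 2139 kcal.
Fat: 20% × 2139 = 427.8 kcal; carbohydrate: 1711.2 kcal.
Fat: 427.8 kcal ÷ 9 kcal/g = 47.5333 g.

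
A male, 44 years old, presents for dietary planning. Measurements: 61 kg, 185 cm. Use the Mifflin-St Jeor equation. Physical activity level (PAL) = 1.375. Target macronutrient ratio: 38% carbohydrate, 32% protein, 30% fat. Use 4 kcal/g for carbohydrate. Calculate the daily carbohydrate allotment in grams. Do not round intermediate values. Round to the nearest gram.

203 g/day

Mifflin-St Jeor (male): BMR = 10(61) + 6.25(185) − 5(44) + 5 = 610 + 1156.25 − 220 + 5 = 1551.25 kcal/day.
TEE = 1551.25 × 1.375 = 2132.9688 kcal/day.
Carbohydrate energy = 38% × 2132.9688 = 810.5281 kcal.
Carbohydrate = 810.5281 ÷ 4 kcal/g = 202.632 g.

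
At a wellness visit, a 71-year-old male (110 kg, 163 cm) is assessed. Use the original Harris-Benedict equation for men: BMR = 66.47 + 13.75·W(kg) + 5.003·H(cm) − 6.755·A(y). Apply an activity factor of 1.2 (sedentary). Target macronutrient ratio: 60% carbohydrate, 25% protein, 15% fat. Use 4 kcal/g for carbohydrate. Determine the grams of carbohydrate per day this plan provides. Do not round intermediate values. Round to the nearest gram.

Harris-Benedict: BMR = 66.47 + 13.75(110) + 5.003(163) − 6.755(71) = 1914.854 kcal/day.
TEE = 1914.854 × 1.2 = 2297.8248 kcal/day.
Carbohydrate energy = 60% × 2297.8248 = 1378.6949 kcal.
Carbohydrate = 1378.6949 ÷ 4 kcal/g = 344.6737 g.

345 g/day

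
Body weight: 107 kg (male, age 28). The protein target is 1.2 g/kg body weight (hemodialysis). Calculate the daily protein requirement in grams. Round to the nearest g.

Protein = 1.2 g/kg × 107 kg = 128.4 g/day.

128 g/day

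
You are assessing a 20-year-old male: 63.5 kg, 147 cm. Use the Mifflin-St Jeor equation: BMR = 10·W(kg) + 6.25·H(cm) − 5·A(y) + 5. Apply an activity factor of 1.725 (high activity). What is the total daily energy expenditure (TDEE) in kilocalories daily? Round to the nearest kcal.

2516 kilocalories daily

Mifflin-St Jeor (male): BMR = 10(63.5) + 6.25(147) − 5(20) + 5 = 635 + 918.75 − 100 + 5 = 1458.75 kcal/day.
TEE = BMR × activity factor = 1458.75 × 1.725 = 2516.3438 kcal/day.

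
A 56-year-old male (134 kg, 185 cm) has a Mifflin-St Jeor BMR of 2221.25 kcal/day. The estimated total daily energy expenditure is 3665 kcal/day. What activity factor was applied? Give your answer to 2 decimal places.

1.65

Activity factor = TEE ÷ BMR = 3665 ÷ 2221.25 = 1.65.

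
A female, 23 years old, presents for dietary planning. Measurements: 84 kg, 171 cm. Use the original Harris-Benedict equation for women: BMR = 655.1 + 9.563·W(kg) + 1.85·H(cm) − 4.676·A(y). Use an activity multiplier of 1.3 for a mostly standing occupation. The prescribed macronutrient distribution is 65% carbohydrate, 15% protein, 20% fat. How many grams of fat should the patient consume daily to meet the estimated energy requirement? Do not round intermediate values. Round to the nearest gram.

Harris-Benedict: BMR = 655.1 + 9.563(84) + 1.85(171) − 4.676(23) = 1667.194 kcal/day.
TEE = 1667.194 × 1.3 = 2167.3522 kcal/day.
Fat energy = 20% × 2167.3522 = 433.4704 kcal.
Fat = 433.4704 ÷ 9 kcal/g = 48.1634 g.

48 g/day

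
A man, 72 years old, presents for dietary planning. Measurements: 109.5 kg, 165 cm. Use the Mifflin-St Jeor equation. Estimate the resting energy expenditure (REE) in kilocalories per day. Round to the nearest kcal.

1771 kilocalories per day

Mifflin-St Jeor (male): BMR = 10(109.5) + 6.25(165) − 5(72) + 5 = 1095 + 1031.25 − 360 + 5 = 1771.25 kcal/day.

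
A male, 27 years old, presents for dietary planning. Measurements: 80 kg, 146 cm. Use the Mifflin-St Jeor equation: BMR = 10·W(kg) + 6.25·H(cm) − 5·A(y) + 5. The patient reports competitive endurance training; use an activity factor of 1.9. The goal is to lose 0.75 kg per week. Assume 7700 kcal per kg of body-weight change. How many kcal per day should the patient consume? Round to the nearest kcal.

Mifflin-St Jeor (male): BMR = 10(80) + 6.25(146) − 5(27) + 5 = 800 + 912.5 − 135 + 5 = 1582.5 kcal/day.
TEE = 1582.5 × 1.9 = 3006.75 kcal/day.
Required daily deficit = 0.75 × 7700 ÷ 7 = 825 kcal/day.
Target intake = 3006.75 − 825 = 2181.75 kcal/day.

2182 kcal per day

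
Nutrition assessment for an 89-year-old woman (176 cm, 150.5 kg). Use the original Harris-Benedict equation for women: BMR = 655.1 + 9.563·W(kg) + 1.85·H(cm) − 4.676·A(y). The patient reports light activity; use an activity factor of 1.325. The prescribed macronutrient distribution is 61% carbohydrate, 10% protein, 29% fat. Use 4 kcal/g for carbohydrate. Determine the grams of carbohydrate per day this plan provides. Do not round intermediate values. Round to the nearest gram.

Harris-Benedict: BMR = 655.1 + 9.563(150.5) + 1.85(176) − 4.676(89) = 2003.7675 kcal/day.
TEE = 2003.7675 × 1.325 = 2654.9919 kcal/day.
Carbohydrate energy = 61% × 2654.9919 = 1619.5451 kcal.
Carbohydrate = 1619.5451 ÷ 4 kcal/g = 404.8863 g.

405 g/day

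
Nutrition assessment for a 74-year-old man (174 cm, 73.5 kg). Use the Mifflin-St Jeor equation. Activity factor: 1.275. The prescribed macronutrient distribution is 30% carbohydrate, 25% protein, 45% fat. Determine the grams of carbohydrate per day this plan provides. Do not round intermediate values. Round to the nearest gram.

Mifflin-St Jeor (male): BMR = 10(73.5) + 6.25(174) − 5(74) + 5 = 735 + 1087.5 − 370 + 5 = 1457.5 kcal/day.
TEE = 1457.5 × 1.275 = 1858.3125 kcal/day.
Carbohydrate energy = 30% × 1858.3125 = 557.4938 kcal.
Carbohydrate = 557.4938 ÷ 4 kcal/g = 139.3734 g.

139 g/day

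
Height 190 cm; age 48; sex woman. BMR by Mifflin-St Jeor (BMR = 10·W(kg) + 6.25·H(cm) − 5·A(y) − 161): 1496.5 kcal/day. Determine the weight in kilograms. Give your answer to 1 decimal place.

1496.5 = 10·W + 6.25(190) − 5(48) − 161
10·W = 1496.5 − 786.5 = 710, so W = 71 kg.

71.0 kg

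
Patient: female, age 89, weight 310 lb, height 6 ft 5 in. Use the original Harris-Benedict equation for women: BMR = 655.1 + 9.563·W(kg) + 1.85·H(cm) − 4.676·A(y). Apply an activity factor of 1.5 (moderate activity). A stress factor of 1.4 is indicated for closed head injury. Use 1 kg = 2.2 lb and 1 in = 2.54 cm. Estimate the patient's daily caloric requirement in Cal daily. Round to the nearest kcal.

Convert to metric: weight = 310 ÷ 2.2 = 140.9091 kg; height = (6×12 + 5) × 2.54 = 77 × 2.54 = 195.58 cm.
Harris-Benedict: BMR = 655.1 + 9.563(140.9091) + 1.85(195.58) − 4.676(89) = 1948.2726 kcal/day.
TEE = BMR × activity factor = 1948.2726 × 1.5 = 2922.409 kcal/day.
Apply stress factor: 2922.409 × 1.4 = 4091.3725 kcal/day.

4091 Cal daily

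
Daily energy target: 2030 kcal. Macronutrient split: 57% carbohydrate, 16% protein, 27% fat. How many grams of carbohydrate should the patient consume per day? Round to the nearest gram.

289 g/day

Carbohydrate energy = 57% × 2030 = 1157.1 kcal.
At 4 kcal/g: 1157.1 ÷ 4 = 289.275 g.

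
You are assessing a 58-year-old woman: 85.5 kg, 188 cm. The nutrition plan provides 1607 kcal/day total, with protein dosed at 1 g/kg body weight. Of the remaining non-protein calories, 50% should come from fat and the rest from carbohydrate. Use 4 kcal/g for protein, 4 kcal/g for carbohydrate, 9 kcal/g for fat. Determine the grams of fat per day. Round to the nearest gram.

70 g/day

Protein = 1 × 85.5 = 85.5 g → 85.5 × 4 = 342 kcal.
Non-protein calories = 1607 − 342 = 1265 kcal.
Fat: 50% × 1265 = 632.5 kcal; carbohydrate: 632.5 kcal.
Fat: 632.5 kcal ÷ 9 kcal/g = 70.2778 g.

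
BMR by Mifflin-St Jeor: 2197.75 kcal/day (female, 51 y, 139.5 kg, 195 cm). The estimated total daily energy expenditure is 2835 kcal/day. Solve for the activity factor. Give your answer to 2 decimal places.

Activity factor = TEE ÷ BMR = 2835 ÷ 2197.75 = 1.29.

1.29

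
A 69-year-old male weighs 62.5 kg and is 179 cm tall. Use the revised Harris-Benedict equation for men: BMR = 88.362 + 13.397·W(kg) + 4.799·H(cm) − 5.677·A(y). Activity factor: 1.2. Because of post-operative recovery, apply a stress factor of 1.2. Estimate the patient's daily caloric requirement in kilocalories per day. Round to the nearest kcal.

2006 kilocalories per day

Harris-Benedict: BMR = 88.362 + 13.397(62.5) + 4.799(179) − 5.677(69) = 1392.9825 kcal/day.
TEE = BMR × activity factor = 1392.9825 × 1.2 = 1671.579 kcal/day.
Apply stress factor: 1671.579 × 1.2 = 2005.8948 kcal/day.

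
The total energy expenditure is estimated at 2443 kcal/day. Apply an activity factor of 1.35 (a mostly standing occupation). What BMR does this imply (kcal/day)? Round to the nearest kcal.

1810 kcal/day

BMR = TEE ÷ activity factor = 2443 ÷ 1.35 = 1809.6296 kcal/day.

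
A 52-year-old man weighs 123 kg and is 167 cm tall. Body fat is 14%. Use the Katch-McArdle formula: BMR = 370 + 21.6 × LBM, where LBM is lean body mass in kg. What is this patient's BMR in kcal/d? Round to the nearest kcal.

LBM = 123 × (1 − 0.14) = 105.78 kg. Katch-McArdle: BMR = 370 + 21.6 × 105.78 = 2654.848 kcal/day.

2655 kcal/d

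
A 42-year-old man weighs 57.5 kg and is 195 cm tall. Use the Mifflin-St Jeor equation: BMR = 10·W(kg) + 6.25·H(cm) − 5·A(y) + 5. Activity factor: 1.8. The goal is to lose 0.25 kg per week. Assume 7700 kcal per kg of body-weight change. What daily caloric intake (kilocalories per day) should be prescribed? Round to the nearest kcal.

2585 kilocalories per day

Mifflin-St Jeor (male): BMR = 10(57.5) + 6.25(195) − 5(42) + 5 = 575 + 1218.75 − 210 + 5 = 1588.75 kcal/day.
TEE = 1588.75 × 1.8 = 2859.75 kcal/day.
Required daily deficit = 0.25 × 7700 ÷ 7 = 275 kcal/day.
Target intake = 2859.75 − 275 = 2584.75 kcal/day.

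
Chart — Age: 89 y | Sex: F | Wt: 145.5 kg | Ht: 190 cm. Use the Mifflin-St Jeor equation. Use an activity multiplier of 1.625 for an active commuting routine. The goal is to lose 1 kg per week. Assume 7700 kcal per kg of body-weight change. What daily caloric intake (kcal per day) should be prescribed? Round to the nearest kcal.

2209 kcal per day

Mifflin-St Jeor (female): BMR = 10(145.5) + 6.25(190) − 5(89) − 161 = 1455 + 1187.5 − 445 − 161 = 2036.5 kcal/day.
TEE = 2036.5 × 1.625 = 3309.3125 kcal/day.
Required daily deficit = 1 × 7700 ÷ 7 = 1100 kcal/day.
Target intake = 3309.3125 − 1100 = 2209.3125 kcal/day.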